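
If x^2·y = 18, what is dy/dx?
Differentiate the relation implicitly: treat y = y(x) and apply the chain rule, so every y-derivative picks up a y' = dy/dx factor.

With everything moved to the left-hand side, differentiate term by term:
  d/dx[x^2y] = x^2·y' + 2xy
  d/dx[-18] = 0

Separating the contributions that come from x directly and those that come through y:
  without y':      2xy
  multiplying y':  x^2

so (2xy) + (x^2)·y' = 0, and therefore
  dy/dx = -(2xy)/(x^2) = -2y/x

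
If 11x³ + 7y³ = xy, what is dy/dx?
Apply d/dx to both sides, remembering that y depends on x. Each occurrence of y therefore brings in a y' = dy/dx via the chain rule.

With F(x, y) equal to the left-hand side minus the right, differentiate F term by term:
  d/dx[11x^3] = 33x^2
  d/dx[-xy] = -x·y' - y
  d/dx[7y^3] = 21y^2·y'
Adding these up, d/dx[F] = 0 becomes
  (33x^2 - y) + (-x + 21y^2)·y' = 0,
so isolating y',
  dy/dx = -(33x^2 - y)/(-x + 21y^2) = (33x^2 - y)/(x - 21y^2)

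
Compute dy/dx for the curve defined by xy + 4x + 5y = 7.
Take d/dx of both sides. Since y is implicitly a function of x, the chain rule attaches a y' = dy/dx factor whenever we differentiate through y.

Set F(x, y) = (left side) − (right side), so the curve is F = 0. Differentiating each term of F:
  d/dx[xy] = x·y' + y
  d/dx[4x] = 4
  d/dx[5y] = 5·y'
  d/dx[-7] = 0

Collecting, the y'-free part is the partial derivative in x and the y' coefficient is the partial derivative in y:
  ∂F/∂x = y + 4
  ∂F/∂y = x + 5

so d/dx[F(x, y(x))] = ∂F/∂x + (∂F/∂y)·y' = 0. Rearranging,
  dy/dx = -(∂F/∂x)/(∂F/∂y) = -(y + 4)/(x + 5) = (-y - 4)/(x + 5)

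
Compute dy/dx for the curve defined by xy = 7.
Differentiate the relation implicitly: treat y = y(x) and apply the chain rule, so every y-derivative picks up a y' = dy/dx factor.

With everything moved to the left-hand side, differentiate term by term:
  d/dx[xy] = x·y' + y
  d/dx[-7] = 0

Separating the contributions that come from x directly and those that come through y:
  without y':      y
  multiplying y':  x

so (y) + (x)·y' = 0, and therefore
  dy/dx = -(y)/(x) = -y/x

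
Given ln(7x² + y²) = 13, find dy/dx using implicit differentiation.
Differentiate the relation implicitly: treat y = y(x) and apply the chain rule, so every y-derivative picks up a y' = dy/dx factor.

With everything moved to the left-hand side, differentiate term by term:
  d/dx[ln(7x^2 + y^2)] = (14x + 2y·y')/(7x^2 + y^2)
  d/dx[-13] = 0

Separating the contributions that come from x directly and those that come through y:
  without y':      14x/(7x^2 + y^2)
  multiplying y':  2y/(7x^2 + y^2)

so (14x/(7x^2 + y^2)) + (2y/(7x^2 + y^2))·y' = 0, and therefore
  dy/dx = -(14x/(7x^2 + y^2))/(2y/(7x^2 + y^2)) = -7x/y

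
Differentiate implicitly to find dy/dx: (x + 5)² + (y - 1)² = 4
Differentiate the relation implicitly: treat y = y(x) and apply the chain rule, so every y-derivative picks up a y' = dy/dx factor.

With everything moved to the left-hand side, differentiate term by term:
  d/dx[(x + 5)^2] = 2x + 10
  d/dx[(y - 1)^2] = 2·y'(y - 1)
  d/dx[-4] = 0

Separating the contributions that come from x directly and those that come through y:
  without y':      2x + 10
  multiplying y':  2y - 2

so (2x + 10) + (2y - 2)·y' = 0, and therefore
  dy/dx = -(2x + 10)/(2y - 2) = (-x - 5)/(y - 1)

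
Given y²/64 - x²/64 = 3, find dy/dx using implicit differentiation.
Apply d/dx to both sides, remembering that y depends on x. Each occurrence of y therefore brings in a y' = dy/dx via the chain rule.

With F(x, y) equal to the left-hand side minus the right, differentiate F term by term:
  d/dx[-x^2/64] = -x/32
  d/dx[y^2/64] = y·y'/32
  d/dx[-3] = 0
Adding these up, d/dx[F] = 0 becomes
  (-x/32) + (y/32)·y' = 0,
so isolating y',
  dy/dx = -(-x/32)/(y/32) = x/y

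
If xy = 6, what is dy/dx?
Differentiate both sides with respect to x, treating y as y(x). By the chain rule, any term containing y contributes a factor of y' = dy/dx when we differentiate it.

Move every term to one side and write the relation as F(x, y) = 0. Term by term,
  d/dx[xy] = x·y' + y
  d/dx[-6] = 0

The pieces without y' make up ∂F/∂x and the coefficient of y' is ∂F/∂y:
  ∂F/∂x = y,
  ∂F/∂y = x.

Since d/dx[F] = ∂F/∂x + (∂F/∂y)·y' = 0, solve for y':
  (∂F/∂y)·y' = -∂F/∂x
  dy/dx = -(∂F/∂x)/(∂F/∂y) = -(y)/(x) = -y/x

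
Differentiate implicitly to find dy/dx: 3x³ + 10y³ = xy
Take d/dx of both sides. Since y is implicitly a function of x, the chain rule attaches a y' = dy/dx factor whenever we differentiate through y.

Set F(x, y) = (left side) − (right side), so the curve is F = 0. Differentiating each term of F:
  d/dx[3x^3] = 9x^2
  d/dx[-xy] = -x·y' - y
  d/dx[10y^3] = 30y^2·y'

Collecting, the y'-free part is the partial derivative in x and the y' coefficient is the partial derivative in y:
  ∂F/∂x = 9x^2 - y
  ∂F/∂y = -x + 30y^2

so d/dx[F(x, y(x))] = ∂F/∂x + (∂F/∂y)·y' = 0. Rearranging,
  dy/dx = -(∂F/∂x)/(∂F/∂y) = -(9x^2 - y)/(-x + 30y^2) = (9x^2 - y)/(x - 30y^2)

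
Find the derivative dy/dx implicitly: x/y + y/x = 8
Differentiate the relation implicitly: treat y = y(x) and apply the chain rule, so every y-derivative picks up a y' = dy/dx factor.

With everything moved to the left-hand side, differentiate term by term:
  d/dx[x/y] = -x·y'/y^2 + 1/y
  d/dx[y/x] = y'/x - y/x^2
  d/dx[-8] = 0

Separating the contributions that come from x directly and those that come through y:
  without y':      1/y - y/x^2
  multiplying y':  -x/y^2 + 1/x

so (1/y - y/x^2) + (-x/y^2 + 1/x)·y' = 0, and therefore
  dy/dx = -(1/y - y/x^2)/(-x/y^2 + 1/x)
        = -((x - y)(x + y)/(x^2y))/(-(x - y)(x + y)/(xy^2)) = y/x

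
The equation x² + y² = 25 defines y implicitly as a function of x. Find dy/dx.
Apply d/dx to both sides, remembering that y depends on x. Each occurrence of y therefore brings in a y' = dy/dx via the chain rule.

With F(x, y) equal to the left-hand side minus the right, differentiate F term by term:
  d/dx[x^2] = 2x
  d/dx[y^2] = 2y·y'
  d/dx[-25] = 0
Adding these up, d/dx[F] = 0 becomes
  (2x) + (2y)·y' = 0,
so isolating y',
  dy/dx = -(2x)/(2y) = -x/y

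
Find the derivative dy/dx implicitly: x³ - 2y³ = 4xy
Differentiate both sides with respect to x, treating y as y(x). By the chain rule, any term containing y contributes a factor of y' = dy/dx when we differentiate it.

Move every term to one side and write the relation as F(x, y) = 0. Term by term,
  d/dx[x^3] = 3x^2
  d/dx[-4xy] = -4x·y' - 4y
  d/dx[-2y^3] = -6y^2·y'

The pieces without y' make up ∂F/∂x and the coefficient of y' is ∂F/∂y:
  ∂F/∂x = 3x^2 - 4y,
  ∂F/∂y = -4x - 6y^2.

Since d/dx[F] = ∂F/∂x + (∂F/∂y)·y' = 0, solve for y':
  (∂F/∂y)·y' = -∂F/∂x
  dy/dx = -(∂F/∂x)/(∂F/∂y) = -(3x^2 - 4y)/(-4x - 6y^2) = (3x^2 - 4y)/(2(2x + 3y^2))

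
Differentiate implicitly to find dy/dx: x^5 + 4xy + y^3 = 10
Take d/dx of both sides. Since y is implicitly a function of x, the chain rule attaches a y' = dy/dx factor whenever we differentiate through y.

Set F(x, y) = (left side) − (right side), so the curve is F = 0. Differentiating each term of F:
  d/dx[x^5] = 5x^4
  d/dx[4xy] = 4x·y' + 4y
  d/dx[y^3] = 3y^2·y'
  d/dx[-10] = 0

Collecting, the y'-free part is the partial derivative in x and the y' coefficient is the partial derivative in y:
  ∂F/∂x = 5x^4 + 4y
  ∂F/∂y = 4x + 3y^2

so d/dx[F(x, y(x))] = ∂F/∂x + (∂F/∂y)·y' = 0. Rearranging,
  dy/dx = -(∂F/∂x)/(∂F/∂y) = -(5x^4 + 4y)/(4x + 3y^2) = (-5x^4 - 4y)/(4x + 3y^2)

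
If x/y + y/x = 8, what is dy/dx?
Differentiate the relation implicitly: treat y = y(x) and apply the chain rule, so every y-derivative picks up a y' = dy/dx factor.

With everything moved to the left-hand side, differentiate term by term:
  d/dx[x/y] = -x·y'/y^2 + 1/y
  d/dx[y/x] = y'/x - y/x^2
  d/dx[-8] = 0

Separating the contributions that come from x directly and those that come through y:
  without y':      1/y - y/x^2
  multiplying y':  -x/y^2 + 1/x

so (1/y - y/x^2) + (-x/y^2 + 1/x)·y' = 0, and therefore
  dy/dx = -(1/y - y/x^2)/(-x/y^2 + 1/x)
        = -((x - y)(x + y)/(x^2y))/(-(x - y)(x + y)/(xy^2)) = y/x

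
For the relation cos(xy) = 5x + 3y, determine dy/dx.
Take d/dx of both sides. Since y is implicitly a function of x, the chain rule attaches a y' = dy/dx factor whenever we differentiate through y.

Set F(x, y) = (left side) − (right side), so the curve is F = 0. Differentiating each term of F:
  d/dx[-5x] = -5
  d/dx[-3y] = -3·y'
  d/dx[cos(xy)] = -(x·y' + y)·sin(xy)

Collecting, the y'-free part is the partial derivative in x and the y' coefficient is the partial derivative in y:
  ∂F/∂x = -y·sin(xy) - 5
  ∂F/∂y = -x·sin(xy) - 3

so d/dx[F(x, y(x))] = ∂F/∂x + (∂F/∂y)·y' = 0. Rearranging,
  dy/dx = -(∂F/∂x)/(∂F/∂y) = -(-y·sin(xy) - 5)/(-x·sin(xy) - 3) = -(y·sin(xy) + 5)/(x·sin(xy) + 3)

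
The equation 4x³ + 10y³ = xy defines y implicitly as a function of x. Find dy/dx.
Apply d/dx to both sides, remembering that y depends on x. Each occurrence of y therefore brings in a y' = dy/dx via the chain rule.

With F(x, y) equal to the left-hand side minus the right, differentiate F term by term:
  d/dx[4x^3] = 12x^2
  d/dx[-xy] = -x·y' - y
  d/dx[10y^3] = 30y^2·y'
Adding these up, d/dx[F] = 0 becomes
  (12x^2 - y) + (-x + 30y^2)·y' = 0,
so isolating y',
  dy/dx = -(12x^2 - y)/(-x + 30y^2) = (12x^2 - y)/(x - 30y^2)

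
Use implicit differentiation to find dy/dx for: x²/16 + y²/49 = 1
Apply d/dx to both sides, remembering that y depends on x. Each occurrence of y therefore brings in a y' = dy/dx via the chain rule.

With F(x, y) equal to the left-hand side minus the right, differentiate F term by term:
  d/dx[x^2/16] = x/8
  d/dx[y^2/49] = 2y·y'/49
  d/dx[-1] = 0
Adding these up, d/dx[F] = 0 becomes
  (x/8) + (2y/49)·y' = 0,
so isolating y',
  dy/dx = -(x/8)/(2y/49) = -49x/(16y)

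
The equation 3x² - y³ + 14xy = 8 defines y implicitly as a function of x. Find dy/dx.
Apply d/dx to both sides, remembering that y depends on x. Each occurrence of y therefore brings in a y' = dy/dx via the chain rule.

With F(x, y) equal to the left-hand side minus the right, differentiate F term by term:
  d/dx[3x^2] = 6x
  d/dx[14xy] = 14x·y' + 14y
  d/dx[-y^3] = -3y^2·y'
  d/dx[-8] = 0
Adding these up, d/dx[F] = 0 becomes
  (6x + 14y) + (14x - 3y^2)·y' = 0,
so isolating y',
  dy/dx = -(6x + 14y)/(14x - 3y^2) = 2(-3x - 7y)/(14x - 3y^2)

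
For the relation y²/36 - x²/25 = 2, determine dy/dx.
Differentiate the relation implicitly: treat y = y(x) and apply the chain rule, so every y-derivative picks up a y' = dy/dx factor.

With everything moved to the left-hand side, differentiate term by term:
  d/dx[-x^2/25] = -2x/25
  d/dx[y^2/36] = y·y'/18
  d/dx[-2] = 0

Separating the contributions that come from x directly and those that come through y:
  without y':      -2x/25
  multiplying y':  y/18

so (-2x/25) + (y/18)·y' = 0, and therefore
  dy/dx = -(-2x/25)/(y/18) = 36x/(25y)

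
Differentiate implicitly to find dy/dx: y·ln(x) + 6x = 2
Take d/dx of both sides. Since y is implicitly a function of x, the chain rule attaches a y' = dy/dx factor whenever we differentiate through y.

Set F(x, y) = (left side) − (right side), so the curve is F = 0. Differentiating each term of F:
  d/dx[6x] = 6
  d/dx[y·ln(x)] = y'·ln(x) + y/x
  d/dx[-2] = 0

Collecting, the y'-free part is the partial derivative in x and the y' coefficient is the partial derivative in y:
  ∂F/∂x = 6 + y/x
  ∂F/∂y = ln(x)

so d/dx[F(x, y(x))] = ∂F/∂x + (∂F/∂y)·y' = 0. Rearranging,
  dy/dx = -(∂F/∂x)/(∂F/∂y) = -(6 + y/x)/(ln(x))
        = -((6x + y)/x)/(ln(x)) = (-6x - y)/(x·ln(x))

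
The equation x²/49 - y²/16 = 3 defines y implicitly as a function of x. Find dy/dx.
Take d/dx of both sides. Since y is implicitly a function of x, the chain rule attaches a y' = dy/dx factor whenever we differentiate through y.

Set F(x, y) = (left side) − (right side), so the curve is F = 0. Differentiating each term of F:
  d/dx[x^2/49] = 2x/49
  d/dx[-y^2/16] = -y·y'/8
  d/dx[-3] = 0

Collecting, the y'-free part is the partial derivative in x and the y' coefficient is the partial derivative in y:
  ∂F/∂x = 2x/49
  ∂F/∂y = -y/8

so d/dx[F(x, y(x))] = ∂F/∂x + (∂F/∂y)·y' = 0. Rearranging,
  dy/dx = -(∂F/∂x)/(∂F/∂y) = -(2x/49)/(-y/8) = 16x/(49y)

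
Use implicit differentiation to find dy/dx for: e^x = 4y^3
Apply d/dx to both sides, remembering that y depends on x. Each occurrence of y therefore brings in a y' = dy/dx via the chain rule.

With F(x, y) equal to the left-hand side minus the right, differentiate F term by term:
  d/dx[-4y^3] = -12y^2·y'
  d/dx[e^(x)] = e^(x)
Adding these up, d/dx[F] = 0 becomes
  (e^(x)) + (-12y^2)·y' = 0,
so isolating y',
  dy/dx = -(e^(x))/(-12y^2) = e^(x)/(12y^2)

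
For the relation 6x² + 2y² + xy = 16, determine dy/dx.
Apply d/dx to both sides, remembering that y depends on x. Each occurrence of y therefore brings in a y' = dy/dx via the chain rule.

With F(x, y) equal to the left-hand side minus the right, differentiate F term by term:
  d/dx[6x^2] = 12x
  d/dx[xy] = x·y' + y
  d/dx[2y^2] = 4y·y'
  d/dx[-16] = 0
Adding these up, d/dx[F] = 0 becomes
  (12x + y) + (x + 4y)·y' = 0,
so isolating y',
  dy/dx = -(12x + y)/(x + 4y) = (-12x - y)/(x + 4y)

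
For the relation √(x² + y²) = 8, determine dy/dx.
Take d/dx of both sides. Since y is implicitly a function of x, the chain rule attaches a y' = dy/dx factor whenever we differentiate through y.

Set F(x, y) = (left side) − (right side), so the curve is F = 0. Differentiating each term of F:
  d/dx[√(x^2 + y^2)] = (x + y·y')/√(x^2 + y^2)
  d/dx[-8] = 0

Collecting, the y'-free part is the partial derivative in x and the y' coefficient is the partial derivative in y:
  ∂F/∂x = x/√(x^2 + y^2)
  ∂F/∂y = y/√(x^2 + y^2)

so d/dx[F(x, y(x))] = ∂F/∂x + (∂F/∂y)·y' = 0. Rearranging,
  dy/dx = -(∂F/∂x)/(∂F/∂y) = -(x/√(x^2 + y^2))/(y/√(x^2 + y^2)) = -x/y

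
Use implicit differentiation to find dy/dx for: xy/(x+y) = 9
Take d/dx of both sides. Since y is implicitly a function of x, the chain rule attaches a y' = dy/dx factor whenever we differentiate through y.

Set F(x, y) = (left side) − (right side), so the curve is F = 0. Differentiating each term of F:
  d/dx[xy/(x + y)] = xy(-y' - 1)/(x + y)^2 + x·y'/(x + y) + y/(x + y)
  d/dx[-9] = 0

Collecting, the y'-free part is the partial derivative in x and the y' coefficient is the partial derivative in y:
  ∂F/∂x = -xy/(x + y)^2 + y/(x + y)
  ∂F/∂y = -xy/(x + y)^2 + x/(x + y)

so d/dx[F(x, y(x))] = ∂F/∂x + (∂F/∂y)·y' = 0. Rearranging,
  dy/dx = -(∂F/∂x)/(∂F/∂y) = -(-xy/(x + y)^2 + y/(x + y))/(-xy/(x + y)^2 + x/(x + y))
        = -(y^2/(x + y)^2)/(x^2/(x + y)^2) = -y^2/x^2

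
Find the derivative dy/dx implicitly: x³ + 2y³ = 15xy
Take d/dx of both sides. Since y is implicitly a function of x, the chain rule attaches a y' = dy/dx factor whenever we differentiate through y.

Set F(x, y) = (left side) − (right side), so the curve is F = 0. Differentiating each term of F:
  d/dx[x^3] = 3x^2
  d/dx[-15xy] = -15x·y' - 15y
  d/dx[2y^3] = 6y^2·y'

Collecting, the y'-free part is the partial derivative in x and the y' coefficient is the partial derivative in y:
  ∂F/∂x = 3x^2 - 15y
  ∂F/∂y = -15x + 6y^2

so d/dx[F(x, y(x))] = ∂F/∂x + (∂F/∂y)·y' = 0. Rearranging,
  dy/dx = -(∂F/∂x)/(∂F/∂y) = -(3x^2 - 15y)/(-15x + 6y^2) = (x^2 - 5y)/(5x - 2y^2)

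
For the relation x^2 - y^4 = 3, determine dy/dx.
Apply d/dx to both sides, remembering that y depends on x. Each occurrence of y therefore brings in a y' = dy/dx via the chain rule.

With F(x, y) equal to the left-hand side minus the right, differentiate F term by term:
  d/dx[x^2] = 2x
  d/dx[-y^4] = -4y^3·y'
  d/dx[-3] = 0
Adding these up, d/dx[F] = 0 becomes
  (2x) + (-4y^3)·y' = 0,
so isolating y',
  dy/dx = -(2x)/(-4y^3) = x/(2y^3)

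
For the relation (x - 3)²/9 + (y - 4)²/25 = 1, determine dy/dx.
Differentiate both sides with respect to x, treating y as y(x). By the chain rule, any term containing y contributes a factor of y' = dy/dx when we differentiate it.

Move every term to one side and write the relation as F(x, y) = 0. Term by term,
  d/dx[(x - 3)^2/9] = 2x/9 - 2/3
  d/dx[(y - 4)^2/25] = 2·y'(y - 4)/25
  d/dx[-1] = 0

The pieces without y' make up ∂F/∂x and the coefficient of y' is ∂F/∂y:
  ∂F/∂x = 2x/9 - 2/3,
  ∂F/∂y = 2y/25 - 8/25.

Since d/dx[F] = ∂F/∂x + (∂F/∂y)·y' = 0, solve for y':
  (∂F/∂y)·y' = -∂F/∂x
  dy/dx = -(∂F/∂x)/(∂F/∂y) = -(2x/9 - 2/3)/(2y/25 - 8/25)
        = -(2(x - 3)/9)/(2(y - 4)/25) = 25(3 - x)/(9(y - 4))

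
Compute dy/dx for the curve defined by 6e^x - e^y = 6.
Take d/dx of both sides. Since y is implicitly a function of x, the chain rule attaches a y' = dy/dx factor whenever we differentiate through y.

Set F(x, y) = (left side) − (right side), so the curve is F = 0. Differentiating each term of F:
  d/dx[6e^(x)] = 6e^(x)
  d/dx[-e^(y)] = -y'·e^(y)
  d/dx[-6] = 0

Collecting, the y'-free part is the partial derivative in x and the y' coefficient is the partial derivative in y:
  ∂F/∂x = 6e^(x)
  ∂F/∂y = -e^(y)

so d/dx[F(x, y(x))] = ∂F/∂x + (∂F/∂y)·y' = 0. Rearranging,
  dy/dx = -(∂F/∂x)/(∂F/∂y) = -(6e^(x))/(-e^(y)) = 6e^(x - y)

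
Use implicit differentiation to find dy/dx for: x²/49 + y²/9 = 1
Take d/dx of both sides. Since y is implicitly a function of x, the chain rule attaches a y' = dy/dx factor whenever we differentiate through y.

Set F(x, y) = (left side) − (right side), so the curve is F = 0. Differentiating each term of F:
  d/dx[x^2/49] = 2x/49
  d/dx[y^2/9] = 2y·y'/9
  d/dx[-1] = 0

Collecting, the y'-free part is the partial derivative in x and the y' coefficient is the partial derivative in y:
  ∂F/∂x = 2x/49
  ∂F/∂y = 2y/9

so d/dx[F(x, y(x))] = ∂F/∂x + (∂F/∂y)·y' = 0. Rearranging,
  dy/dx = -(∂F/∂x)/(∂F/∂y) = -(2x/49)/(2y/9) = -9x/(49y)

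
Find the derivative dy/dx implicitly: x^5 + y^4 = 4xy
Take d/dx of both sides. Since y is implicitly a function of x, the chain rule attaches a y' = dy/dx factor whenever we differentiate through y.

Set F(x, y) = (left side) − (right side), so the curve is F = 0. Differentiating each term of F:
  d/dx[x^5] = 5x^4
  d/dx[-4xy] = -4x·y' - 4y
  d/dx[y^4] = 4y^3·y'

Collecting, the y'-free part is the partial derivative in x and the y' coefficient is the partial derivative in y:
  ∂F/∂x = 5x^4 - 4y
  ∂F/∂y = -4x + 4y^3

so d/dx[F(x, y(x))] = ∂F/∂x + (∂F/∂y)·y' = 0. Rearranging,
  dy/dx = -(∂F/∂x)/(∂F/∂y) = -(5x^4 - 4y)/(-4x + 4y^3) = (5x^4/4 - y)/(x - y^3)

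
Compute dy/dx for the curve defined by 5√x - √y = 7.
Apply d/dx to both sides, remembering that y depends on x. Each occurrence of y therefore brings in a y' = dy/dx via the chain rule.

With F(x, y) equal to the left-hand side minus the right, differentiate F term by term:
  d/dx[5√(x)] = 5/(2√(x))
  d/dx[-√(y)] = -y'/(2√(y))
  d/dx[-7] = 0
Adding these up, d/dx[F] = 0 becomes
  (5/(2√(x))) + (-1/(2√(y)))·y' = 0,
so isolating y',
  dy/dx = -(5/(2√(x)))/(-1/(2√(y))) = 5√(y)/√(x)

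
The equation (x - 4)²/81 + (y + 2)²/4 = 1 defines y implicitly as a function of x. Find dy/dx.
Differentiate the relation implicitly: treat y = y(x) and apply the chain rule, so every y-derivative picks up a y' = dy/dx factor.

With everything moved to the left-hand side, differentiate term by term:
  d/dx[(x - 4)^2/81] = 2x/81 - 8/81
  d/dx[(y + 2)^2/4] = y'(y + 2)/2
  d/dx[-1] = 0

Separating the contributions that come from x directly and those that come through y:
  without y':      2x/81 - 8/81
  multiplying y':  y/2 + 1

so (2x/81 - 8/81) + (y/2 + 1)·y' = 0, and therefore
  dy/dx = -(2x/81 - 8/81)/(y/2 + 1)
        = -(2(x - 4)/81)/((y + 2)/2) = 4(4 - x)/(81(y + 2))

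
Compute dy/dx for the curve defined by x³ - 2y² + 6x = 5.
Differentiate both sides with respect to x, treating y as y(x). By the chain rule, any term containing y contributes a factor of y' = dy/dx when we differentiate it.

Move every term to one side and write the relation as F(x, y) = 0. Term by term,
  d/dx[x^3] = 3x^2
  d/dx[6x] = 6
  d/dx[-2y^2] = -4y·y'
  d/dx[-5] = 0

The pieces without y' make up ∂F/∂x and the coefficient of y' is ∂F/∂y:
  ∂F/∂x = 3x^2 + 6,
  ∂F/∂y = -4y.

Since d/dx[F] = ∂F/∂x + (∂F/∂y)·y' = 0, solve for y':
  (∂F/∂y)·y' = -∂F/∂x
  dy/dx = -(∂F/∂x)/(∂F/∂y) = -(3x^2 + 6)/(-4y) = 3(x^2 + 2)/(4y)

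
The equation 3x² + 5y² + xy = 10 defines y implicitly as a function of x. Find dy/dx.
Take d/dx of both sides. Since y is implicitly a function of x, the chain rule attaches a y' = dy/dx factor whenever we differentiate through y.

Set F(x, y) = (left side) − (right side), so the curve is F = 0. Differentiating each term of F:
  d/dx[3x^2] = 6x
  d/dx[xy] = x·y' + y
  d/dx[5y^2] = 10y·y'
  d/dx[-10] = 0

Collecting, the y'-free part is the partial derivative in x and the y' coefficient is the partial derivative in y:
  ∂F/∂x = 6x + y
  ∂F/∂y = x + 10y

so d/dx[F(x, y(x))] = ∂F/∂x + (∂F/∂y)·y' = 0. Rearranging,
  dy/dx = -(∂F/∂x)/(∂F/∂y) = -(6x + y)/(x + 10y) = (-6x - y)/(x + 10y)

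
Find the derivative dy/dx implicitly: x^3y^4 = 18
Apply d/dx to both sides, remembering that y depends on x. Each occurrence of y therefore brings in a y' = dy/dx via the chain rule.

With F(x, y) equal to the left-hand side minus the right, differentiate F term by term:
  d/dx[x^3y^4] = 4x^3y^3·y' + 3x^2y^4
  d/dx[-18] = 0
Adding these up, d/dx[F] = 0 becomes
  (3x^2y^4) + (4x^3y^3)·y' = 0,
so isolating y',
  dy/dx = -(3x^2y^4)/(4x^3y^3) = -3y/(4x)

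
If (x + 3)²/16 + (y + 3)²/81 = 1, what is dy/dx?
Take d/dx of both sides. Since y is implicitly a function of x, the chain rule attaches a y' = dy/dx factor whenever we differentiate through y.

Set F(x, y) = (left side) − (right side), so the curve is F = 0. Differentiating each term of F:
  d/dx[(x + 3)^2/16] = x/8 + 3/8
  d/dx[(y + 3)^2/81] = 2·y'(y + 3)/81
  d/dx[-1] = 0

Collecting, the y'-free part is the partial derivative in x and the y' coefficient is the partial derivative in y:
  ∂F/∂x = x/8 + 3/8
  ∂F/∂y = 2y/81 + 2/27

so d/dx[F(x, y(x))] = ∂F/∂x + (∂F/∂y)·y' = 0. Rearranging,
  dy/dx = -(∂F/∂x)/(∂F/∂y) = -(x/8 + 3/8)/(2y/81 + 2/27)
        = -((x + 3)/8)/(2(y + 3)/81) = 81(-x - 3)/(16(y + 3))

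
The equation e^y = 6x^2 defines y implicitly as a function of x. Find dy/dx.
Take d/dx of both sides. Since y is implicitly a function of x, the chain rule attaches a y' = dy/dx factor whenever we differentiate through y.

Set F(x, y) = (left side) − (right side), so the curve is F = 0. Differentiating each term of F:
  d/dx[-6x^2] = -12x
  d/dx[e^(y)] = y'·e^(y)

Collecting, the y'-free part is the partial derivative in x and the y' coefficient is the partial derivative in y:
  ∂F/∂x = -12x
  ∂F/∂y = e^(y)

so d/dx[F(x, y(x))] = ∂F/∂x + (∂F/∂y)·y' = 0. Rearranging,
  dy/dx = -(∂F/∂x)/(∂F/∂y) = -(-12x)/(e^(y)) = 12x·e^(-y)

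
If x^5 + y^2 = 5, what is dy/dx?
Differentiate the relation implicitly: treat y = y(x) and apply the chain rule, so every y-derivative picks up a y' = dy/dx factor.

With everything moved to the left-hand side, differentiate term by term:
  d/dx[x^5] = 5x^4
  d/dx[y^2] = 2y·y'
  d/dx[-5] = 0

Separating the contributions that come from x directly and those that come through y:
  without y':      5x^4
  multiplying y':  2y

so (5x^4) + (2y)·y' = 0, and therefore
  dy/dx = -(5x^4)/(2y) = -5x^4/(2y)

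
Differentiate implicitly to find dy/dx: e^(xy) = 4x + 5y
Differentiate the relation implicitly: treat y = y(x) and apply the chain rule, so every y-derivative picks up a y' = dy/dx factor.

With everything moved to the left-hand side, differentiate term by term:
  d/dx[-4x] = -4
  d/dx[-5y] = -5·y'
  d/dx[e^(xy)] = (x·y' + y)·e^(xy)

Separating the contributions that come from x directly and those that come through y:
  without y':      y·e^(xy) - 4
  multiplying y':  x·e^(xy) - 5

so (y·e^(xy) - 4) + (x·e^(xy) - 5)·y' = 0, and therefore
  dy/dx = -(y·e^(xy) - 4)/(x·e^(xy) - 5) = (-y·e^(xy) + 4)/(x·e^(xy) - 5)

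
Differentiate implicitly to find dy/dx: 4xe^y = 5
Differentiate both sides with respect to x, treating y as y(x). By the chain rule, any term containing y contributes a factor of y' = dy/dx when we differentiate it.

Move every term to one side and write the relation as F(x, y) = 0. Term by term,
  d/dx[4x·e^(y)] = 4x·y'·e^(y) + 4e^(y)
  d/dx[-5] = 0

The pieces without y' make up ∂F/∂x and the coefficient of y' is ∂F/∂y:
  ∂F/∂x = 4e^(y),
  ∂F/∂y = 4x·e^(y).

Since d/dx[F] = ∂F/∂x + (∂F/∂y)·y' = 0, solve for y':
  (∂F/∂y)·y' = -∂F/∂x
  dy/dx = -(∂F/∂x)/(∂F/∂y) = -(4e^(y))/(4x·e^(y)) = -1/x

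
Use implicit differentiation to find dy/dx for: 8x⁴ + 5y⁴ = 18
Differentiate the relation implicitly: treat y = y(x) and apply the chain rule, so every y-derivative picks up a y' = dy/dx factor.

With everything moved to the left-hand side, differentiate term by term:
  d/dx[8x^4] = 32x^3
  d/dx[5y^4] = 20y^3·y'
  d/dx[-18] = 0

Separating the contributions that come from x directly and those that come through y:
  without y':      32x^3
  multiplying y':  20y^3

so (32x^3) + (20y^3)·y' = 0, and therefore
  dy/dx = -(32x^3)/(20y^3) = -8x^3/(5y^3)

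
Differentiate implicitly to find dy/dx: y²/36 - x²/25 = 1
Take d/dx of both sides. Since y is implicitly a function of x, the chain rule attaches a y' = dy/dx factor whenever we differentiate through y.

Set F(x, y) = (left side) − (right side), so the curve is F = 0. Differentiating each term of F:
  d/dx[-x^2/25] = -2x/25
  d/dx[y^2/36] = y·y'/18
  d/dx[-1] = 0

Collecting, the y'-free part is the partial derivative in x and the y' coefficient is the partial derivative in y:
  ∂F/∂x = -2x/25
  ∂F/∂y = y/18

so d/dx[F(x, y(x))] = ∂F/∂x + (∂F/∂y)·y' = 0. Rearranging,
  dy/dx = -(∂F/∂x)/(∂F/∂y) = -(-2x/25)/(y/18) = 36x/(25y)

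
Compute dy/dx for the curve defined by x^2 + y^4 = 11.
Differentiate the relation implicitly: treat y = y(x) and apply the chain rule, so every y-derivative picks up a y' = dy/dx factor.

With everything moved to the left-hand side, differentiate term by term:
  d/dx[x^2] = 2x
  d/dx[y^4] = 4y^3·y'
  d/dx[-11] = 0

Separating the contributions that come from x directly and those that come through y:
  without y':      2x
  multiplying y':  4y^3

so (2x) + (4y^3)·y' = 0, and therefore
  dy/dx = -(2x)/(4y^3) = -x/(2y^3)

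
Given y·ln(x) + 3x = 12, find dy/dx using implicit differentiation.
Differentiate the relation implicitly: treat y = y(x) and apply the chain rule, so every y-derivative picks up a y' = dy/dx factor.

With everything moved to the left-hand side, differentiate term by term:
  d/dx[3x] = 3
  d/dx[y·ln(x)] = y'·ln(x) + y/x
  d/dx[-12] = 0

Separating the contributions that come from x directly and those that come through y:
  without y':      3 + y/x
  multiplying y':  ln(x)

so (3 + y/x) + (ln(x))·y' = 0, and therefore
  dy/dx = -(3 + y/x)/(ln(x))
        = -((3x + y)/x)/(ln(x)) = (-3x - y)/(x·ln(x))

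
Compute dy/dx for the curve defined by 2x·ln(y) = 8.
Apply d/dx to both sides, remembering that y depends on x. Each occurrence of y therefore brings in a y' = dy/dx via the chain rule.

With F(x, y) equal to the left-hand side minus the right, differentiate F term by term:
  d/dx[2x·ln(y)] = 2x·y'/y + 2ln(y)
  d/dx[-8] = 0
Adding these up, d/dx[F] = 0 becomes
  (2ln(y)) + (2x/y)·y' = 0,
so isolating y',
  dy/dx = -(2ln(y))/(2x/y) = -y·ln(y)/x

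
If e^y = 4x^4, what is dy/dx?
Differentiate the relation implicitly: treat y = y(x) and apply the chain rule, so every y-derivative picks up a y' = dy/dx factor.

With everything moved to the left-hand side, differentiate term by term:
  d/dx[-4x^4] = -16x^3
  d/dx[e^(y)] = y'·e^(y)

Separating the contributions that come from x directly and those that come through y:
  without y':      -16x^3
  multiplying y':  e^(y)

so (-16x^3) + (e^(y))·y' = 0, and therefore
  dy/dx = -(-16x^3)/(e^(y)) = 16x^3e^(-y)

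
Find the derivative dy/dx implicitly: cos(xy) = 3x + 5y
Apply d/dx to both sides, remembering that y depends on x. Each occurrence of y therefore brings in a y' = dy/dx via the chain rule.

With F(x, y) equal to the left-hand side minus the right, differentiate F term by term:
  d/dx[-3x] = -3
  d/dx[-5y] = -5·y'
  d/dx[cos(xy)] = -(x·y' + y)·sin(xy)
Adding these up, d/dx[F] = 0 becomes
  (-y·sin(xy) - 3) + (-x·sin(xy) - 5)·y' = 0,
so isolating y',
  dy/dx = -(-y·sin(xy) - 3)/(-x·sin(xy) - 5) = -(y·sin(xy) + 3)/(x·sin(xy) + 5)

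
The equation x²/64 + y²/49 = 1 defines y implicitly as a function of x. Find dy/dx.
Apply d/dx to both sides, remembering that y depends on x. Each occurrence of y therefore brings in a y' = dy/dx via the chain rule.

With F(x, y) equal to the left-hand side minus the right, differentiate F term by term:
  d/dx[x^2/64] = x/32
  d/dx[y^2/49] = 2y·y'/49
  d/dx[-1] = 0
Adding these up, d/dx[F] = 0 becomes
  (x/32) + (2y/49)·y' = 0,
so isolating y',
  dy/dx = -(x/32)/(2y/49) = -49x/(64y)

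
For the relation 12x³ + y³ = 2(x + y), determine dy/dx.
Take d/dx of both sides. Since y is implicitly a function of x, the chain rule attaches a y' = dy/dx factor whenever we differentiate through y.

Set F(x, y) = (left side) − (right side), so the curve is F = 0. Differentiating each term of F:
  d/dx[12x^3] = 36x^2
  d/dx[-2x] = -2
  d/dx[y^3] = 3y^2·y'
  d/dx[-2y] = -2·y'

Collecting, the y'-free part is the partial derivative in x and the y' coefficient is the partial derivative in y:
  ∂F/∂x = 36x^2 - 2
  ∂F/∂y = 3y^2 - 2

so d/dx[F(x, y(x))] = ∂F/∂x + (∂F/∂y)·y' = 0. Rearranging,
  dy/dx = -(∂F/∂x)/(∂F/∂y) = -(36x^2 - 2)/(3y^2 - 2) = 2(1 - 18x^2)/(3y^2 - 2)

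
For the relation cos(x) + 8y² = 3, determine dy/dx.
Take d/dx of both sides. Since y is implicitly a function of x, the chain rule attaches a y' = dy/dx factor whenever we differentiate through y.

Set F(x, y) = (left side) − (right side), so the curve is F = 0. Differentiating each term of F:
  d/dx[8y^2] = 16y·y'
  d/dx[cos(x)] = -sin(x)
  d/dx[-3] = 0

Collecting, the y'-free part is the partial derivative in x and the y' coefficient is the partial derivative in y:
  ∂F/∂x = -sin(x)
  ∂F/∂y = 16y

so d/dx[F(x, y(x))] = ∂F/∂x + (∂F/∂y)·y' = 0. Rearranging,
  dy/dx = -(∂F/∂x)/(∂F/∂y) = -(-sin(x))/(16y) = sin(x)/(16y)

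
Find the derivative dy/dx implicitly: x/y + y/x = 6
Differentiate both sides with respect to x, treating y as y(x). By the chain rule, any term containing y contributes a factor of y' = dy/dx when we differentiate it.

Move every term to one side and write the relation as F(x, y) = 0. Term by term,
  d/dx[x/y] = -x·y'/y^2 + 1/y
  d/dx[y/x] = y'/x - y/x^2
  d/dx[-6] = 0

The pieces without y' make up ∂F/∂x and the coefficient of y' is ∂F/∂y:
  ∂F/∂x = 1/y - y/x^2,
  ∂F/∂y = -x/y^2 + 1/x.

Since d/dx[F] = ∂F/∂x + (∂F/∂y)·y' = 0, solve for y':
  (∂F/∂y)·y' = -∂F/∂x
  dy/dx = -(∂F/∂x)/(∂F/∂y) = -(1/y - y/x^2)/(-x/y^2 + 1/x)
        = -((x - y)(x + y)/(x^2y))/(-(x - y)(x + y)/(xy^2)) = y/x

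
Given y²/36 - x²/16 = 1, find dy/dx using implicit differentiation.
Differentiate the relation implicitly: treat y = y(x) and apply the chain rule, so every y-derivative picks up a y' = dy/dx factor.

With everything moved to the left-hand side, differentiate term by term:
  d/dx[-x^2/16] = -x/8
  d/dx[y^2/36] = y·y'/18
  d/dx[-1] = 0

Separating the contributions that come from x directly and those that come through y:
  without y':      -x/8
  multiplying y':  y/18

so (-x/8) + (y/18)·y' = 0, and therefore
  dy/dx = -(-x/8)/(y/18) = 9x/(4y)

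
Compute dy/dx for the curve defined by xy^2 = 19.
Take d/dx of both sides. Since y is implicitly a function of x, the chain rule attaches a y' = dy/dx factor whenever we differentiate through y.

Set F(x, y) = (left side) − (right side), so the curve is F = 0. Differentiating each term of F:
  d/dx[xy^2] = 2xy·y' + y^2
  d/dx[-19] = 0

Collecting, the y'-free part is the partial derivative in x and the y' coefficient is the partial derivative in y:
  ∂F/∂x = y^2
  ∂F/∂y = 2xy

so d/dx[F(x, y(x))] = ∂F/∂x + (∂F/∂y)·y' = 0. Rearranging,
  dy/dx = -(∂F/∂x)/(∂F/∂y) = -(y^2)/(2xy) = -y/(2x)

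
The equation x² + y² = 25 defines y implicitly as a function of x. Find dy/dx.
Differentiate both sides with respect to x, treating y as y(x). By the chain rule, any term containing y contributes a factor of y' = dy/dx when we differentiate it.

Move every term to one side and write the relation as F(x, y) = 0. Term by term,
  d/dx[x^2] = 2x
  d/dx[y^2] = 2y·y'
  d/dx[-25] = 0

The pieces without y' make up ∂F/∂x and the coefficient of y' is ∂F/∂y:
  ∂F/∂x = 2x,
  ∂F/∂y = 2y.

Since d/dx[F] = ∂F/∂x + (∂F/∂y)·y' = 0, solve for y':
  (∂F/∂y)·y' = -∂F/∂x
  dy/dx = -(∂F/∂x)/(∂F/∂y) = -(2x)/(2y) = -x/y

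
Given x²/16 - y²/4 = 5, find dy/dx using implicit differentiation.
Differentiate the relation implicitly: treat y = y(x) and apply the chain rule, so every y-derivative picks up a y' = dy/dx factor.

With everything moved to the left-hand side, differentiate term by term:
  d/dx[x^2/16] = x/8
  d/dx[-y^2/4] = -y·y'/2
  d/dx[-5] = 0

Separating the contributions that come from x directly and those that come through y:
  without y':      x/8
  multiplying y':  -y/2

so (x/8) + (-y/2)·y' = 0, and therefore
  dy/dx = -(x/8)/(-y/2) = x/(4y)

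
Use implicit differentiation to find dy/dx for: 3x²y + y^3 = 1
Take d/dx of both sides. Since y is implicitly a function of x, the chain rule attaches a y' = dy/dx factor whenever we differentiate through y.

Set F(x, y) = (left side) − (right side), so the curve is F = 0. Differentiating each term of F:
  d/dx[3x^2y] = 3x^2·y' + 6xy
  d/dx[y^3] = 3y^2·y'
  d/dx[-1] = 0

Collecting, the y'-free part is the partial derivative in x and the y' coefficient is the partial derivative in y:
  ∂F/∂x = 6xy
  ∂F/∂y = 3x^2 + 3y^2

so d/dx[F(x, y(x))] = ∂F/∂x + (∂F/∂y)·y' = 0. Rearranging,
  dy/dx = -(∂F/∂x)/(∂F/∂y) = -(6xy)/(3x^2 + 3y^2) = -2xy/(x^2 + y^2)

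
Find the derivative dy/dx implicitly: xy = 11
Take d/dx of both sides. Since y is implicitly a function of x, the chain rule attaches a y' = dy/dx factor whenever we differentiate through y.

Set F(x, y) = (left side) − (right side), so the curve is F = 0. Differentiating each term of F:
  d/dx[xy] = x·y' + y
  d/dx[-11] = 0

Collecting, the y'-free part is the partial derivative in x and the y' coefficient is the partial derivative in y:
  ∂F/∂x = y
  ∂F/∂y = x

so d/dx[F(x, y(x))] = ∂F/∂x + (∂F/∂y)·y' = 0. Rearranging,
  dy/dx = -(∂F/∂x)/(∂F/∂y) = -(y)/(x) = -y/x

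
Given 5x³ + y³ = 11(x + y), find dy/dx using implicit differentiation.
Apply d/dx to both sides, remembering that y depends on x. Each occurrence of y therefore brings in a y' = dy/dx via the chain rule.

With F(x, y) equal to the left-hand side minus the right, differentiate F term by term:
  d/dx[5x^3] = 15x^2
  d/dx[-11x] = -11
  d/dx[y^3] = 3y^2·y'
  d/dx[-11y] = -11·y'
Adding these up, d/dx[F] = 0 becomes
  (15x^2 - 11) + (3y^2 - 11)·y' = 0,
so isolating y',
  dy/dx = -(15x^2 - 11)/(3y^2 - 11) = (11 - 15x^2)/(3y^2 - 11)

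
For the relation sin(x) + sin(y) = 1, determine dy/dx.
Apply d/dx to both sides, remembering that y depends on x. Each occurrence of y therefore brings in a y' = dy/dx via the chain rule.

With F(x, y) equal to the left-hand side minus the right, differentiate F term by term:
  d/dx[sin(x)] = cos(x)
  d/dx[sin(y)] = y'·cos(y)
  d/dx[-1] = 0
Adding these up, d/dx[F] = 0 becomes
  (cos(x)) + (cos(y))·y' = 0,
so isolating y',
  dy/dx = -(cos(x))/(cos(y)) = -cos(x)/cos(y)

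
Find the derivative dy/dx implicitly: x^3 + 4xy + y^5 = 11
Differentiate the relation implicitly: treat y = y(x) and apply the chain rule, so every y-derivative picks up a y' = dy/dx factor.

With everything moved to the left-hand side, differentiate term by term:
  d/dx[x^3] = 3x^2
  d/dx[4xy] = 4x·y' + 4y
  d/dx[y^5] = 5y^4·y'
  d/dx[-11] = 0

Separating the contributions that come from x directly and those that come through y:
  without y':      3x^2 + 4y
  multiplying y':  4x + 5y^4

so (3x^2 + 4y) + (4x + 5y^4)·y' = 0, and therefore
  dy/dx = -(3x^2 + 4y)/(4x + 5y^4) = (-3x^2 - 4y)/(4x + 5y^4)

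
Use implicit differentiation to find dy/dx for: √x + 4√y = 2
Differentiate the relation implicitly: treat y = y(x) and apply the chain rule, so every y-derivative picks up a y' = dy/dx factor.

With everything moved to the left-hand side, differentiate term by term:
  d/dx[√(x)] = 1/(2√(x))
  d/dx[4√(y)] = 2·y'/√(y)
  d/dx[-2] = 0

Separating the contributions that come from x directly and those that come through y:
  without y':      1/(2√(x))
  multiplying y':  2/√(y)

so (1/(2√(x))) + (2/√(y))·y' = 0, and therefore
  dy/dx = -(1/(2√(x)))/(2/√(y)) = -√(y)/(4√(x))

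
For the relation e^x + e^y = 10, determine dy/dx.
Differentiate the relation implicitly: treat y = y(x) and apply the chain rule, so every y-derivative picks up a y' = dy/dx factor.

With everything moved to the left-hand side, differentiate term by term:
  d/dx[e^(x)] = e^(x)
  d/dx[e^(y)] = y'·e^(y)
  d/dx[-10] = 0

Separating the contributions that come from x directly and those that come through y:
  without y':      e^(x)
  multiplying y':  e^(y)

so (e^(x)) + (e^(y))·y' = 0, and therefore
  dy/dx = -(e^(x))/(e^(y)) = -e^(x - y)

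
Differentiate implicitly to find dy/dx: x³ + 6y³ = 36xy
Apply d/dx to both sides, remembering that y depends on x. Each occurrence of y therefore brings in a y' = dy/dx via the chain rule.

With F(x, y) equal to the left-hand side minus the right, differentiate F term by term:
  d/dx[x^3] = 3x^2
  d/dx[-36xy] = -36x·y' - 36y
  d/dx[6y^3] = 18y^2·y'
Adding these up, d/dx[F] = 0 becomes
  (3x^2 - 36y) + (-36x + 18y^2)·y' = 0,
so isolating y',
  dy/dx = -(3x^2 - 36y)/(-36x + 18y^2) = (x^2 - 12y)/(6(2x - y^2))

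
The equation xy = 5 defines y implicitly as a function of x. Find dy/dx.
Apply d/dx to both sides, remembering that y depends on x. Each occurrence of y therefore brings in a y' = dy/dx via the chain rule.

With F(x, y) equal to the left-hand side minus the right, differentiate F term by term:
  d/dx[xy] = x·y' + y
  d/dx[-5] = 0
Adding these up, d/dx[F] = 0 becomes
  (y) + (x)·y' = 0,
so isolating y',
  dy/dx = -(y)/(x) = -y/x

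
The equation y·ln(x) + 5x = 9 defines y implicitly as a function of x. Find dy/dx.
Differentiate the relation implicitly: treat y = y(x) and apply the chain rule, so every y-derivative picks up a y' = dy/dx factor.

With everything moved to the left-hand side, differentiate term by term:
  d/dx[5x] = 5
  d/dx[y·ln(x)] = y'·ln(x) + y/x
  d/dx[-9] = 0

Separating the contributions that come from x directly and those that come through y:
  without y':      5 + y/x
  multiplying y':  ln(x)

so (5 + y/x) + (ln(x))·y' = 0, and therefore
  dy/dx = -(5 + y/x)/(ln(x))
        = -((5x + y)/x)/(ln(x)) = (-5x - y)/(x·ln(x))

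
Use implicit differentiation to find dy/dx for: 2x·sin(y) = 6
Differentiate the relation implicitly: treat y = y(x) and apply the chain rule, so every y-derivative picks up a y' = dy/dx factor.

With everything moved to the left-hand side, differentiate term by term:
  d/dx[2x·sin(y)] = 2x·y'·cos(y) + 2sin(y)
  d/dx[-6] = 0

Separating the contributions that come from x directly and those that come through y:
  without y':      2sin(y)
  multiplying y':  2x·cos(y)

so (2sin(y)) + (2x·cos(y))·y' = 0, and therefore
  dy/dx = -(2sin(y))/(2x·cos(y)) = -tan(y)/x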